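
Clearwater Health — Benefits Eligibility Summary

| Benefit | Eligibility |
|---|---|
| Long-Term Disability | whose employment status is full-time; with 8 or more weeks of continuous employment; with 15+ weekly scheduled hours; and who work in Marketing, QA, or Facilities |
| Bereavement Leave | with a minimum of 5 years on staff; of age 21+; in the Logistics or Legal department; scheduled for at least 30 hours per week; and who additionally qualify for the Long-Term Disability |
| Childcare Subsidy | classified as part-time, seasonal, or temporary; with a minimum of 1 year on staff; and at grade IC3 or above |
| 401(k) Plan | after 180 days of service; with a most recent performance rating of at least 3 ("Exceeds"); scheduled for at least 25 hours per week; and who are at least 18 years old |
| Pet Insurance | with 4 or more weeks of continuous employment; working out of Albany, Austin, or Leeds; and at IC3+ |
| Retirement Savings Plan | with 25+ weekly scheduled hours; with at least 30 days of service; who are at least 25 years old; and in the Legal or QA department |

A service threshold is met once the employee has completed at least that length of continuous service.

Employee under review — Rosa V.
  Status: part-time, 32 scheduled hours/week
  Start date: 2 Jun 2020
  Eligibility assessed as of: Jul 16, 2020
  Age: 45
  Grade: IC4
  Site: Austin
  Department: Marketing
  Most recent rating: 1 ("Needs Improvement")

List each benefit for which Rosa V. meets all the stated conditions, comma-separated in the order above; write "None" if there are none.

Service from 2 Jun 2020 to Jul 16, 2020: 44 days.
Long-Term Disability — status part-time ✗ (requires full-time) → not eligible.
Bereavement Leave — service 44 days < 5 years (≈1825 days) ✗ → not eligible.
Childcare Subsidy — status part-time ✓; service 44 days < 1 year (≈365 days) ✗ → not eligible.
401(k) Plan — service 44 days < 180 days ✗ → not eligible.
Pet Insurance — service 44 days ≥ 4 weeks (≈28 days) ✓; site Austin ✓; grade IC4 ≥ IC3 ✓ → eligible.
Retirement Savings Plan — 32 hrs/wk ≥ 25 ✓; service 44 days ≥ 30 days ✓; age 45 ≥ 25 ✓; dept Marketing ✗ → not eligible.

Pet Insurance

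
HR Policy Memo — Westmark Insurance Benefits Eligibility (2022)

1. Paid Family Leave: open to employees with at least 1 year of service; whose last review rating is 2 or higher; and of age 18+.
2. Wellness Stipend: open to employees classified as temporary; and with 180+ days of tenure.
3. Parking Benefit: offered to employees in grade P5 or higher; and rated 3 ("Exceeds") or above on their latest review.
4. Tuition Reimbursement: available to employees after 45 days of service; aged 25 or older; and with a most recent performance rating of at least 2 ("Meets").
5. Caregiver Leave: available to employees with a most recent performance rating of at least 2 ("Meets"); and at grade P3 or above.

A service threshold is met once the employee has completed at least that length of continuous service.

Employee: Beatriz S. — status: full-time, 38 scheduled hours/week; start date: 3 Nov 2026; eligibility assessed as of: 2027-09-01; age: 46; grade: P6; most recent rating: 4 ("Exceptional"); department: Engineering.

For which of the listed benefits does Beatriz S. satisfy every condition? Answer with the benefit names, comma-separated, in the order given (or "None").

Parking Benefit, Tuition Reimbursement, Caregiver Leave

Service from 3 Nov 2026 to 2027-09-01: 302 days.
Paid Family Leave — service 302 days < 1 year (≈365 days) ✗ → not eligible.
Wellness Stipend — status full-time ✗ (requires temporary) → not eligible.
Parking Benefit — grade P6 ≥ P5 ✓; rating 4 ≥ 3 ✓ → eligible.
Tuition Reimbursement — service 302 days ≥ 45 days ✓; age 46 ≥ 25 ✓; rating 4 ≥ 2 ✓ → eligible.
Caregiver Leave — rating 4 ≥ 2 ✓; grade P6 ≥ P3 ✓ → eligible.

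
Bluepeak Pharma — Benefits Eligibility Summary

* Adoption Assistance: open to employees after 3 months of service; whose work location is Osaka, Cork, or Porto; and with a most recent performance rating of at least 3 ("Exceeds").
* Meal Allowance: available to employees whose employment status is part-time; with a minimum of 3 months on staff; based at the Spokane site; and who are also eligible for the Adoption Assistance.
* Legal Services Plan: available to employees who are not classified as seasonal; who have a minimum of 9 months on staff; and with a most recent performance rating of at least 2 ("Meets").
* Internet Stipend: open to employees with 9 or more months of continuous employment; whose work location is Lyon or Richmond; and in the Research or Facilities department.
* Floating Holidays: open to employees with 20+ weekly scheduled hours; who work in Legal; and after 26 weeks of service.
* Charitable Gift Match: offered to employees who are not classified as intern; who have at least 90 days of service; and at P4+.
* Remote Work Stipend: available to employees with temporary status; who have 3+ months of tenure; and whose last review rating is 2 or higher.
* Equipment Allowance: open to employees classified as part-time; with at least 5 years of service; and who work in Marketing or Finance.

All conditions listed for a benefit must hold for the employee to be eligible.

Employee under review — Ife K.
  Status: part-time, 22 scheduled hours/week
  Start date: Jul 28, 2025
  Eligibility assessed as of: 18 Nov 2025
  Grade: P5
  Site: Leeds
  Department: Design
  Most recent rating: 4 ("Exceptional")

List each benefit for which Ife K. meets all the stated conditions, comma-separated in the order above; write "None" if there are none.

Charitable Gift Match

Service from Jul 28, 2025 to 18 Nov 2025: 113 days.
Adoption Assistance — service 113 days ≥ 3 months (≈90 days) ✓; site Leeds ✗ (not Osaka, Cork, or Porto) → not eligible.
Meal Allowance — status part-time ✓; service 113 days ≥ 3 months (≈90 days) ✓; site Leeds ✗ (not Spokane) → not eligible.
Legal Services Plan — status part-time ✓ (not excluded); service 113 days < 9 months (≈270 days) ✗ → not eligible.
Internet Stipend — service 113 days < 9 months (≈270 days) ✗ → not eligible.
Floating Holidays — 22 hrs/wk ≥ 20 ✓; dept Design ✗ → not eligible.
Charitable Gift Match — status part-time ✓ (not excluded); service 113 days ≥ 90 days ✓; grade P5 ≥ P4 ✓ → eligible.
Remote Work Stipend — status part-time ✗ (requires temporary) → not eligible.
Equipment Allowance — status part-time ✓; service 113 days < 5 years (≈1825 days) ✗ → not eligible.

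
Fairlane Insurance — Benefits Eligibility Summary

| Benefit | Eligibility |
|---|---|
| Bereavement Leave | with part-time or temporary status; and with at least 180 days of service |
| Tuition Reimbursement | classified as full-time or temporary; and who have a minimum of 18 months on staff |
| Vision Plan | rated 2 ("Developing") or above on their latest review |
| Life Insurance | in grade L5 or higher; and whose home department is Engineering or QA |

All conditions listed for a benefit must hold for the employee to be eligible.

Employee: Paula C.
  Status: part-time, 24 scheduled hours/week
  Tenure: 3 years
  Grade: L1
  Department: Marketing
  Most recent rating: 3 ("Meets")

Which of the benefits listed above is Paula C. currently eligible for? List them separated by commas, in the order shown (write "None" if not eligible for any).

Bereavement Leave, Vision Plan

Bereavement Leave — status part-time ✓; service 3 years ≥ 180 days ✓ → eligible.
Tuition Reimbursement — status part-time ✗ (requires full-time or temporary) → not eligible.
Vision Plan — rating 3 ≥ 2 ✓ → eligible.
Life Insurance — grade L1 < L5 ✗ → not eligible.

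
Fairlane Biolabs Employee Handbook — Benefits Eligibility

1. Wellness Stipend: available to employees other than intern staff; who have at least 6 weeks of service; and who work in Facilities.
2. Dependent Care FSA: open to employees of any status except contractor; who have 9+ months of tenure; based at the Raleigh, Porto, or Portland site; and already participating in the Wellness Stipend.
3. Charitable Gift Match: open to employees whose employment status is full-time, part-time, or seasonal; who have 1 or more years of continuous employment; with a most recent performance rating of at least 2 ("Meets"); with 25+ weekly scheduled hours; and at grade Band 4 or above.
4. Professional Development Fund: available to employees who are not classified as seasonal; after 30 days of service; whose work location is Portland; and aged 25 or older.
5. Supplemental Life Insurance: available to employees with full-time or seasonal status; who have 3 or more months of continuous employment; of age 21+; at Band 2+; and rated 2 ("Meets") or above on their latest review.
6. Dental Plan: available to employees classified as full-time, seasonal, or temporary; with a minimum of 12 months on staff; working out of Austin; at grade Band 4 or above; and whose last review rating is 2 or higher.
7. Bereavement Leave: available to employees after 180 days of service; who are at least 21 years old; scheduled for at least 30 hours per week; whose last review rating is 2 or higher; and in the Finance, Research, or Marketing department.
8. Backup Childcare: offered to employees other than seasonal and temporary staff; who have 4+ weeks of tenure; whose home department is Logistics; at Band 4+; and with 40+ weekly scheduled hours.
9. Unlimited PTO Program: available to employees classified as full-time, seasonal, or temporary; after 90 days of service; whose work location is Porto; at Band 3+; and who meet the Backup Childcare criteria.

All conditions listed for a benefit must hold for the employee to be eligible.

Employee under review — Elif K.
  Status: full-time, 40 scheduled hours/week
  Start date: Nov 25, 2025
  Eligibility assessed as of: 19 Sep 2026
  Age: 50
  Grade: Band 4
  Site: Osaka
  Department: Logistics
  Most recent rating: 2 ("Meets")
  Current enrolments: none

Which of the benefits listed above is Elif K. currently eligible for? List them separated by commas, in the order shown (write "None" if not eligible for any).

Supplemental Life Insurance, Backup Childcare

Service from Nov 25, 2025 to 19 Sep 2026: 298 days.
Wellness Stipend — status full-time ✓ (not excluded); service 298 days ≥ 6 weeks (≈42 days) ✓; dept Logistics ✗ → not eligible.
Dependent Care FSA — status full-time ✓ (not excluded); service 298 days ≥ 9 months (≈270 days) ✓; site Osaka ✗ (not Raleigh, Porto, or Portland) → not eligible.
Charitable Gift Match — status full-time ✓; service 298 days < 1 year (≈365 days) ✗ → not eligible.
Professional Development Fund — status full-time ✓ (not excluded); service 298 days ≥ 30 days ✓; site Osaka ✗ (not Portland) → not eligible.
Supplemental Life Insurance — status full-time ✓; service 298 days ≥ 3 months (≈90 days) ✓; age 50 ≥ 21 ✓; grade Band 4 ≥ Band 2 ✓; rating 2 ≥ 2 ✓ → eligible.
Dental Plan — status full-time ✓; service 298 days < 12 months (≈360 days) ✗ → not eligible.
Bereavement Leave — service 298 days ≥ 180 days ✓; age 50 ≥ 21 ✓; 40 hrs/wk ≥ 30 ✓; rating 2 ≥ 2 ✓; dept Logistics ✗ → not eligible.
Backup Childcare — status full-time ✓ (not excluded); service 298 days ≥ 4 weeks (≈28 days) ✓; dept Logistics ✓; grade Band 4 ≥ Band 4 ✓; 40 hrs/wk ≥ 40 ✓ → eligible.
Unlimited PTO Program — status full-time ✓; service 298 days ≥ 90 days ✓; site Osaka ✗ (not Porto) → not eligible.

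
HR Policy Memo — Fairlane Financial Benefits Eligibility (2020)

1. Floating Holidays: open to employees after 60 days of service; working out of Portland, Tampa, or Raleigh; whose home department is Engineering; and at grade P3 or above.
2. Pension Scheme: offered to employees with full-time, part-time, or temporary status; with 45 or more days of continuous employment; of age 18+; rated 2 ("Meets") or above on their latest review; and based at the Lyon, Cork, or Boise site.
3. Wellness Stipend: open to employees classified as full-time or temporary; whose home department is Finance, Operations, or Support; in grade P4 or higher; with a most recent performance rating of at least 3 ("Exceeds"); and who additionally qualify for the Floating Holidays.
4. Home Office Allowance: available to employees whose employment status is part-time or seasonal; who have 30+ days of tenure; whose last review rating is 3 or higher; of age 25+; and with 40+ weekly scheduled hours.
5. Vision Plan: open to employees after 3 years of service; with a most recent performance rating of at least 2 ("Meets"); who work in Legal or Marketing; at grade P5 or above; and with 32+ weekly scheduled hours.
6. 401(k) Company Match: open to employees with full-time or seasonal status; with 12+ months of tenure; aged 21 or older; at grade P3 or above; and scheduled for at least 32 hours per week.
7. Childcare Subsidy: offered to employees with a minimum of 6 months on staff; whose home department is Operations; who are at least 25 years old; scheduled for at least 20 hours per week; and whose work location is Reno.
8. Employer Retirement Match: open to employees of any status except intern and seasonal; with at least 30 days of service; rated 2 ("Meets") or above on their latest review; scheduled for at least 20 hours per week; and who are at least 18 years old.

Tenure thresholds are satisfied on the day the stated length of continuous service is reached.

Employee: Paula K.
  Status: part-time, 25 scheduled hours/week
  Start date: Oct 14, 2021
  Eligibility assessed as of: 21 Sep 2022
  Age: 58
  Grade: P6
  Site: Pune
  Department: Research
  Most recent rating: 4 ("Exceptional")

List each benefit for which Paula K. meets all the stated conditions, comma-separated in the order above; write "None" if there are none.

Employer Retirement Match

Service from Oct 14, 2021 to 21 Sep 2022: 342 days.
Floating Holidays — service 342 days ≥ 60 days ✓; site Pune ✗ (not Portland, Tampa, or Raleigh) → not eligible.
Pension Scheme — status part-time ✓; service 342 days ≥ 45 days ✓; age 58 ≥ 18 ✓; rating 4 ≥ 2 ✓; site Pune ✗ (not Lyon, Cork, or Boise) → not eligible.
Wellness Stipend — status part-time ✗ (requires full-time or temporary) → not eligible.
Home Office Allowance — status part-time ✓; service 342 days ≥ 30 days ✓; rating 4 ≥ 3 ✓; age 58 ≥ 25 ✓; 25 hrs/wk < 40 ✗ → not eligible.
Vision Plan — service 342 days < 3 years (≈1095 days) ✗ → not eligible.
401(k) Company Match — status part-time ✗ (requires full-time or seasonal) → not eligible.
Childcare Subsidy — service 342 days ≥ 6 months (≈180 days) ✓; dept Research ✗ → not eligible.
Employer Retirement Match — status part-time ✓ (not excluded); service 342 days ≥ 30 days ✓; rating 4 ≥ 2 ✓; 25 hrs/wk ≥ 20 ✓; age 58 ≥ 18 ✓ → eligible.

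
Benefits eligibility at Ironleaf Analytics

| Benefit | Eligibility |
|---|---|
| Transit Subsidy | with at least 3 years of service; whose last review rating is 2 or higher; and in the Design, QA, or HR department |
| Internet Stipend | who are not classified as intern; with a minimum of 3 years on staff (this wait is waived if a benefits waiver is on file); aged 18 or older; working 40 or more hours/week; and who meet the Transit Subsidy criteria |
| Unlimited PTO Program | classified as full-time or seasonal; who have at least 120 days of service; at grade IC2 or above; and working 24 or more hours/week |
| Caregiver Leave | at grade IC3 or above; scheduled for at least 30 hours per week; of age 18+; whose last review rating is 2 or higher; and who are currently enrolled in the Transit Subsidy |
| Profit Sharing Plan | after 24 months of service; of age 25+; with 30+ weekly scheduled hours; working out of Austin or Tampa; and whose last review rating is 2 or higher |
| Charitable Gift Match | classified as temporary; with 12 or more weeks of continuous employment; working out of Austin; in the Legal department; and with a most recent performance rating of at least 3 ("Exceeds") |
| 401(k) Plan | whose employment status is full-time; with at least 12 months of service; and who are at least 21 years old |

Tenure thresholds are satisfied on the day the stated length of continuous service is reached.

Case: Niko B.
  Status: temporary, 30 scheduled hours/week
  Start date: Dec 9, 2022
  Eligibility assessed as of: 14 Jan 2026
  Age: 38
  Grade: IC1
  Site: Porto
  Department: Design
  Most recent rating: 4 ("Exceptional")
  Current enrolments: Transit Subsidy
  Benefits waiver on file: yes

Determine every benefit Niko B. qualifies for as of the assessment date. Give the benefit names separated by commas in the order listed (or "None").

Transit Subsidy

Service from Dec 9, 2022 to 14 Jan 2026: 1132 days.
Transit Subsidy — service 1132 days ≥ 3 years (≈1095 days) ✓; rating 4 ≥ 2 ✓; dept Design ✓ → eligible.
Internet Stipend — status temporary ✓ (not excluded); benefits waiver on file ✓; age 38 ≥ 18 ✓; 30 hrs/wk < 40 ✗ → not eligible.
Unlimited PTO Program — status temporary ✗ (requires full-time or seasonal) → not eligible.
Caregiver Leave — grade IC1 < IC3 ✗ → not eligible.
Profit Sharing Plan — service 1132 days ≥ 24 months (≈720 days) ✓; age 38 ≥ 25 ✓; 30 hrs/wk ≥ 30 ✓; site Porto ✗ (not Austin or Tampa) → not eligible.
Charitable Gift Match — status temporary ✓; service 1132 days ≥ 12 weeks (≈84 days) ✓; site Porto ✗ (not Austin) → not eligible.
401(k) Plan — status temporary ✗ (requires full-time) → not eligible.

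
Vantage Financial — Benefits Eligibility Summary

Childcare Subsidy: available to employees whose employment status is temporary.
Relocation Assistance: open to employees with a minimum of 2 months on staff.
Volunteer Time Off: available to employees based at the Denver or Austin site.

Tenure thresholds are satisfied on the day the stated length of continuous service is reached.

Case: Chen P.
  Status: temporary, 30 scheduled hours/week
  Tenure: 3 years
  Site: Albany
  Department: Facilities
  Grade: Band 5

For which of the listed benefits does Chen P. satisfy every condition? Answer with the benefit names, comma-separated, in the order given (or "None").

Childcare Subsidy — status temporary ✓ → eligible.
Relocation Assistance — service 3 years ≥ 2 months (≈60 days) ✓ → eligible.
Volunteer Time Off — site Albany ✗ (not Denver or Austin) → not eligible.

Childcare Subsidy, Relocation Assistance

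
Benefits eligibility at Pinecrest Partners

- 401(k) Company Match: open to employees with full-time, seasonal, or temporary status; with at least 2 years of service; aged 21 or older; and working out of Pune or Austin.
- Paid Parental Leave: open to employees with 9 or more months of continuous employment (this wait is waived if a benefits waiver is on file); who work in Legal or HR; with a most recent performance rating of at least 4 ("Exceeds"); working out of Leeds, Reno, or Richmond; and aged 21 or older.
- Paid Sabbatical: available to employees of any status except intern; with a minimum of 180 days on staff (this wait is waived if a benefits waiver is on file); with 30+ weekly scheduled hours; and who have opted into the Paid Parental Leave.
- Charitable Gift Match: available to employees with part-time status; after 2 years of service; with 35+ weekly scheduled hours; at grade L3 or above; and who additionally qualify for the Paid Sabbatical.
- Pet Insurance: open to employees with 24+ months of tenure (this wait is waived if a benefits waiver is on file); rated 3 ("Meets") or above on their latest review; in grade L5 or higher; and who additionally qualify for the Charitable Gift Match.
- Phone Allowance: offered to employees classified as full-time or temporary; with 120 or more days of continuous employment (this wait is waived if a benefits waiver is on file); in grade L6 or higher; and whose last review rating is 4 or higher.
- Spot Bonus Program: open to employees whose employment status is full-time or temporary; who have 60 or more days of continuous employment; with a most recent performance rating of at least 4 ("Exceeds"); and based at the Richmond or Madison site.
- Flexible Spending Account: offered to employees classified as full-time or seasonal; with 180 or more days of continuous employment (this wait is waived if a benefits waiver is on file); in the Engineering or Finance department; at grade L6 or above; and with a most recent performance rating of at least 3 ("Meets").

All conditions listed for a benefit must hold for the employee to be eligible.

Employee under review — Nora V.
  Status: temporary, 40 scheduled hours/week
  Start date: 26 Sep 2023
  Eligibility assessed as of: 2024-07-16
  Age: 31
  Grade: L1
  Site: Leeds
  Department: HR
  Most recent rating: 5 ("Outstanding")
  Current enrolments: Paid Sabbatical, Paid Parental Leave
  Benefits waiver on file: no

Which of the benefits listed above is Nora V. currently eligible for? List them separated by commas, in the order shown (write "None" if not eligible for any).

Service from 26 Sep 2023 to 2024-07-16: 294 days.
401(k) Company Match — status temporary ✓; service 294 days < 2 years (≈730 days) ✗ → not eligible.
Paid Parental Leave — no waiver, service 294 days ≥ 9 months (≈270 days) ✓; dept HR ✓; rating 5 ≥ 4 ✓; site Leeds ✓; age 31 ≥ 21 ✓ → eligible.
Paid Sabbatical — status temporary ✓ (not excluded); no waiver, service 294 days ≥ 180 days ✓; 40 hrs/wk ≥ 30 ✓; enrolled in Paid Parental Leave ✓ → eligible.
Charitable Gift Match — status temporary ✗ (requires part-time) → not eligible.
Pet Insurance — no waiver, service 294 days < 24 months (≈720 days) ✗ → not eligible.
Phone Allowance — status temporary ✓; no waiver, service 294 days ≥ 120 days ✓; grade L1 < L6 ✗ → not eligible.
Spot Bonus Program — status temporary ✓; service 294 days ≥ 60 days ✓; rating 5 ≥ 4 ✓; site Leeds ✗ (not Richmond or Madison) → not eligible.
Flexible Spending Account — status temporary ✗ (requires full-time or seasonal) → not eligible.

Paid Parental Leave, Paid Sabbatical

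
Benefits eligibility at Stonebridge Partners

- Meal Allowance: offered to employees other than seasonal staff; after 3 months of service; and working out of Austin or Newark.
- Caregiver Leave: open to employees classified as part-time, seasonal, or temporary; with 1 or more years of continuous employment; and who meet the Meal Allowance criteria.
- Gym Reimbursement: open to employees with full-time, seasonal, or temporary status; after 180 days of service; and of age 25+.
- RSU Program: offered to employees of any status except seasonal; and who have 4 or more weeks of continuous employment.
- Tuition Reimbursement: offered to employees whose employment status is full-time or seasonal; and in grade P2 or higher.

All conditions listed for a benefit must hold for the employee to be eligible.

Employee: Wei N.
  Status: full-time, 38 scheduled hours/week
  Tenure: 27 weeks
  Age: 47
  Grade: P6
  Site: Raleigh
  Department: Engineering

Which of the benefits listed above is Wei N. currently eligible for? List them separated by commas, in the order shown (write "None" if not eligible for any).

Meal Allowance — status full-time ✓ (not excluded); service 27 weeks ≥ 3 months (≈90 days) ✓; site Raleigh ✗ (not Austin or Newark) → not eligible.
Caregiver Leave — status full-time ✗ (requires part-time, seasonal, or temporary) → not eligible.
Gym Reimbursement — status full-time ✓; service 27 weeks ≥ 180 days ✓; age 47 ≥ 25 ✓ → eligible.
RSU Program — status full-time ✓ (not excluded); service 27 weeks ≥ 4 weeks ✓ → eligible.
Tuition Reimbursement — status full-time ✓; grade P6 ≥ P2 ✓ → eligible.

Gym Reimbursement, RSU Program, Tuition Reimbursement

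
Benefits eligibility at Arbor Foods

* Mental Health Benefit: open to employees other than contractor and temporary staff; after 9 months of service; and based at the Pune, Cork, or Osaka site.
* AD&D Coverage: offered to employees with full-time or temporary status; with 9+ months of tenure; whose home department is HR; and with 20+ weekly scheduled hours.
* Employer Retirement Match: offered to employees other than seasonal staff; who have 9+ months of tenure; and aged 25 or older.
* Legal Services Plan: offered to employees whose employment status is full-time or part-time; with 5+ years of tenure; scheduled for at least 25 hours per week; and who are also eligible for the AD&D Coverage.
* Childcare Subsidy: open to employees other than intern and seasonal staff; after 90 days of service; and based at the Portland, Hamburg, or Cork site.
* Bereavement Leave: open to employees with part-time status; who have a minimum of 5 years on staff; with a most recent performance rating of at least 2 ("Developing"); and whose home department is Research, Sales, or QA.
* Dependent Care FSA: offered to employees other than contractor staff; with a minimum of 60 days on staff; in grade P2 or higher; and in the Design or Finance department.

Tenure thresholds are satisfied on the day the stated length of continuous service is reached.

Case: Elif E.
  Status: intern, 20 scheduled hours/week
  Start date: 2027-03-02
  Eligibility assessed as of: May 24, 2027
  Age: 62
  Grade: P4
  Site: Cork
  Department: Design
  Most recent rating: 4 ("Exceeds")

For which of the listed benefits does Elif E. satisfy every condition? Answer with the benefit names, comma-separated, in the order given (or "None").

Dependent Care FSA

Service from 2027-03-02 to May 24, 2027: 83 days.
Mental Health Benefit — status intern ✓ (not excluded); service 83 days < 9 months (≈270 days) ✗ → not eligible.
AD&D Coverage — status intern ✗ (requires full-time or temporary) → not eligible.
Employer Retirement Match — status intern ✓ (not excluded); service 83 days < 9 months (≈270 days) ✗ → not eligible.
Legal Services Plan — status intern ✗ (requires full-time or part-time) → not eligible.
Childcare Subsidy — status intern ✗ (excluded) → not eligible.
Bereavement Leave — status intern ✗ (requires part-time) → not eligible.
Dependent Care FSA — status intern ✓ (not excluded); service 83 days ≥ 60 days ✓; grade P4 ≥ P2 ✓; dept Design ✓ → eligible.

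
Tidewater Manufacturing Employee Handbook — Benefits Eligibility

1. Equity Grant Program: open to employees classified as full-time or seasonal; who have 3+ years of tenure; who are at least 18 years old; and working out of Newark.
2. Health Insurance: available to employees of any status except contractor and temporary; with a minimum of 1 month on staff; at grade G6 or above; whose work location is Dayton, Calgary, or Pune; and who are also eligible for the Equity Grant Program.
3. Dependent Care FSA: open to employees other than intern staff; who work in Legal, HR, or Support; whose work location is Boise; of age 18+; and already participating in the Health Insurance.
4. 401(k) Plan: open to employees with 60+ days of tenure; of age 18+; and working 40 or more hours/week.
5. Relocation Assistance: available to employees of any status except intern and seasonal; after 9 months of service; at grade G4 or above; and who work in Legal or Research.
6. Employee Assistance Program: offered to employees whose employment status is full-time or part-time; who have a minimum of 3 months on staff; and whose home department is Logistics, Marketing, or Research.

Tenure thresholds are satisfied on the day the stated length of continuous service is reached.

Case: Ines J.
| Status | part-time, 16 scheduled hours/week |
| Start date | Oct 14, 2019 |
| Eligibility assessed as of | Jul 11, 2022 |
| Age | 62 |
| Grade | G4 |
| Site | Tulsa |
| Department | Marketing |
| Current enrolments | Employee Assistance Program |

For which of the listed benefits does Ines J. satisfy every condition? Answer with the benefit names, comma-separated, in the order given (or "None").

Service from Oct 14, 2019 to Jul 11, 2022: 1001 days.
Equity Grant Program — status part-time ✗ (requires full-time or seasonal) → not eligible.
Health Insurance — status part-time ✓ (not excluded); service 1001 days ≥ 1 month (≈30 days) ✓; grade G4 < G6 ✗ → not eligible.
Dependent Care FSA — status part-time ✓ (not excluded); dept Marketing ✗ → not eligible.
401(k) Plan — service 1001 days ≥ 60 days ✓; age 62 ≥ 18 ✓; 16 hrs/wk < 40 ✗ → not eligible.
Relocation Assistance — status part-time ✓ (not excluded); service 1001 days ≥ 9 months (≈270 days) ✓; grade G4 ≥ G4 ✓; dept Marketing ✗ → not eligible.
Employee Assistance Program — status part-time ✓; service 1001 days ≥ 3 months (≈90 days) ✓; dept Marketing ✓ → eligible.

Employee Assistance Program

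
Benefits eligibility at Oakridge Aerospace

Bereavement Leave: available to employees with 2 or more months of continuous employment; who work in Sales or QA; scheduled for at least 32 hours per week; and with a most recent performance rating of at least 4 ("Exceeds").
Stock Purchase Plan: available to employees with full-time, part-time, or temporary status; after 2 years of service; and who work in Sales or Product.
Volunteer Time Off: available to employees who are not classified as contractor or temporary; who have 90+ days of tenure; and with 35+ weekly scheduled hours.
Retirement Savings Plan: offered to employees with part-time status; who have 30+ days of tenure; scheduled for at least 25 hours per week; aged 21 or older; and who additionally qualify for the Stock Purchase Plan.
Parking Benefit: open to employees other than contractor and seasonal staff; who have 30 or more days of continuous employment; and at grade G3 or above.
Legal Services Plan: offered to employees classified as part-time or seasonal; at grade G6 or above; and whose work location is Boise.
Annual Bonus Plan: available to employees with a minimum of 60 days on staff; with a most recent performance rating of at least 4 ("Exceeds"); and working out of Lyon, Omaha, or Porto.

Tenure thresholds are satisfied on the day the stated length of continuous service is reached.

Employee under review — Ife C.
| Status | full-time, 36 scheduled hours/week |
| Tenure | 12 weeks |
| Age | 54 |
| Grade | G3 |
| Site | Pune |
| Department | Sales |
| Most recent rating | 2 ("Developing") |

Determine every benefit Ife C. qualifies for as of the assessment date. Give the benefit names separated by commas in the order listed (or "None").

Bereavement Leave — service 12 weeks ≥ 2 months (≈60 days) ✓; dept Sales ✓; 36 hrs/wk ≥ 32 ✓; rating 2 < 4 ✗ → not eligible.
Stock Purchase Plan — status full-time ✓; service 12 weeks < 2 years (≈730 days) ✗ → not eligible.
Volunteer Time Off — status full-time ✓ (not excluded); service 12 weeks < 90 days ✗ → not eligible.
Retirement Savings Plan — status full-time ✗ (requires part-time) → not eligible.
Parking Benefit — status full-time ✓ (not excluded); service 12 weeks ≥ 30 days ✓; grade G3 ≥ G3 ✓ → eligible.
Legal Services Plan — status full-time ✗ (requires part-time or seasonal) → not eligible.
Annual Bonus Plan — service 12 weeks ≥ 60 days ✓; rating 2 < 4 ✗ → not eligible.

Parking Benefit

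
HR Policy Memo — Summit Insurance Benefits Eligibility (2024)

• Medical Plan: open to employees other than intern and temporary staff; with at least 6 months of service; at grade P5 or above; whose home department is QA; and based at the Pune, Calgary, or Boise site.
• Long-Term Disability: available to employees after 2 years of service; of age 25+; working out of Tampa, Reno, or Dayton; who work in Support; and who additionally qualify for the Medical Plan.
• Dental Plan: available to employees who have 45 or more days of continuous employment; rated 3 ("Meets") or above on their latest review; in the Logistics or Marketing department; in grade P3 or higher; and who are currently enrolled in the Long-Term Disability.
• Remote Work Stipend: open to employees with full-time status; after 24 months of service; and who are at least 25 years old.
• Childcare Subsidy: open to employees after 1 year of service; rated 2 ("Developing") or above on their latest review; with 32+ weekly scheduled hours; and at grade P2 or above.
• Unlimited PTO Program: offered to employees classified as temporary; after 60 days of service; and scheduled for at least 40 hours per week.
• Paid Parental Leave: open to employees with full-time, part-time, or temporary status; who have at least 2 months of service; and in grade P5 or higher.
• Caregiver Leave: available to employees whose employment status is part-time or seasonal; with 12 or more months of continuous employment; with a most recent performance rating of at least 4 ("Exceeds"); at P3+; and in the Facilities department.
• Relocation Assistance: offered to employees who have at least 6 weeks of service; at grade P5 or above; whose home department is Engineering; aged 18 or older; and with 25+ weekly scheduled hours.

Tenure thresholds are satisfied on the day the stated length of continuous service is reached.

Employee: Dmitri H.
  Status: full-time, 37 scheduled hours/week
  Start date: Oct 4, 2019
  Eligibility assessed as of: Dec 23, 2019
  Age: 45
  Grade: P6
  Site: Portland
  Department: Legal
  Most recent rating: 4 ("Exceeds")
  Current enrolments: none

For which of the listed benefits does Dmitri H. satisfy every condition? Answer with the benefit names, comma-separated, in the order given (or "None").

Service from Oct 4, 2019 to Dec 23, 2019: 80 days.
Medical Plan — status full-time ✓ (not excluded); service 80 days < 6 months (≈180 days) ✗ → not eligible.
Long-Term Disability — service 80 days < 2 years (≈730 days) ✗ → not eligible.
Dental Plan — service 80 days ≥ 45 days ✓; rating 4 ≥ 3 ✓; dept Legal ✗ → not eligible.
Remote Work Stipend — status full-time ✓; service 80 days < 24 months (≈720 days) ✗ → not eligible.
Childcare Subsidy — service 80 days < 1 year (≈365 days) ✗ → not eligible.
Unlimited PTO Program — status full-time ✗ (requires temporary) → not eligible.
Paid Parental Leave — status full-time ✓; service 80 days ≥ 2 months (≈60 days) ✓; grade P6 ≥ P5 ✓ → eligible.
Caregiver Leave — status full-time ✗ (requires part-time or seasonal) → not eligible.
Relocation Assistance — service 80 days ≥ 6 weeks (≈42 days) ✓; grade P6 ≥ P5 ✓; dept Legal ✗ → not eligible.

Paid Parental Leave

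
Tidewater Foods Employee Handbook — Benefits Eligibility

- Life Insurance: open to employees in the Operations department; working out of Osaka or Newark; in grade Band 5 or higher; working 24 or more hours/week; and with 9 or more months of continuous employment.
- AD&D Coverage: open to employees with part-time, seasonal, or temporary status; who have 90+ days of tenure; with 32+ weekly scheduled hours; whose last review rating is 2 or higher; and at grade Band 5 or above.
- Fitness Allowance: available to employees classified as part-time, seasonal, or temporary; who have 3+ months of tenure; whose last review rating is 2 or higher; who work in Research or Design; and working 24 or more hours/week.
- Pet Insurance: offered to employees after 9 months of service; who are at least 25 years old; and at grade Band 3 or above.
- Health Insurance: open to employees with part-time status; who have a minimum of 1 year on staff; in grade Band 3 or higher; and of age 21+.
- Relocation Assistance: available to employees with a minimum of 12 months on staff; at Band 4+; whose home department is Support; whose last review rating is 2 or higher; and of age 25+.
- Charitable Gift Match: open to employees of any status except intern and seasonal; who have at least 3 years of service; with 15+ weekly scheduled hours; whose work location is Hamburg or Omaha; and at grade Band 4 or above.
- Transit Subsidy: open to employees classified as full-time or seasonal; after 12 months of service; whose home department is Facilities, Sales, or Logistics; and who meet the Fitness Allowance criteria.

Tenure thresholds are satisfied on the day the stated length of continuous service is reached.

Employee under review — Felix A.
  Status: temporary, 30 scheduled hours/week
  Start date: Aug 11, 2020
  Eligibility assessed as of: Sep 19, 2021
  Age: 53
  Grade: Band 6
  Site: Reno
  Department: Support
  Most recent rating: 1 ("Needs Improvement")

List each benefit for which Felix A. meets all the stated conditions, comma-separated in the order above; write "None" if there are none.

Service from Aug 11, 2020 to Sep 19, 2021: 404 days.
Life Insurance — dept Support ✗ → not eligible.
AD&D Coverage — status temporary ✓; service 404 days ≥ 90 days ✓; 30 hrs/wk < 32 ✗ → not eligible.
Fitness Allowance — status temporary ✓; service 404 days ≥ 3 months (≈90 days) ✓; rating 1 < 2 ✗ → not eligible.
Pet Insurance — service 404 days ≥ 9 months (≈270 days) ✓; age 53 ≥ 25 ✓; grade Band 6 ≥ Band 3 ✓ → eligible.
Health Insurance — status temporary ✗ (requires part-time) → not eligible.
Relocation Assistance — service 404 days ≥ 12 months (≈360 days) ✓; grade Band 6 ≥ Band 4 ✓; dept Support ✓; rating 1 < 2 ✗ → not eligible.
Charitable Gift Match — status temporary ✓ (not excluded); service 404 days < 3 years (≈1095 days) ✗ → not eligible.
Transit Subsidy — status temporary ✗ (requires full-time or seasonal) → not eligible.

Pet Insurance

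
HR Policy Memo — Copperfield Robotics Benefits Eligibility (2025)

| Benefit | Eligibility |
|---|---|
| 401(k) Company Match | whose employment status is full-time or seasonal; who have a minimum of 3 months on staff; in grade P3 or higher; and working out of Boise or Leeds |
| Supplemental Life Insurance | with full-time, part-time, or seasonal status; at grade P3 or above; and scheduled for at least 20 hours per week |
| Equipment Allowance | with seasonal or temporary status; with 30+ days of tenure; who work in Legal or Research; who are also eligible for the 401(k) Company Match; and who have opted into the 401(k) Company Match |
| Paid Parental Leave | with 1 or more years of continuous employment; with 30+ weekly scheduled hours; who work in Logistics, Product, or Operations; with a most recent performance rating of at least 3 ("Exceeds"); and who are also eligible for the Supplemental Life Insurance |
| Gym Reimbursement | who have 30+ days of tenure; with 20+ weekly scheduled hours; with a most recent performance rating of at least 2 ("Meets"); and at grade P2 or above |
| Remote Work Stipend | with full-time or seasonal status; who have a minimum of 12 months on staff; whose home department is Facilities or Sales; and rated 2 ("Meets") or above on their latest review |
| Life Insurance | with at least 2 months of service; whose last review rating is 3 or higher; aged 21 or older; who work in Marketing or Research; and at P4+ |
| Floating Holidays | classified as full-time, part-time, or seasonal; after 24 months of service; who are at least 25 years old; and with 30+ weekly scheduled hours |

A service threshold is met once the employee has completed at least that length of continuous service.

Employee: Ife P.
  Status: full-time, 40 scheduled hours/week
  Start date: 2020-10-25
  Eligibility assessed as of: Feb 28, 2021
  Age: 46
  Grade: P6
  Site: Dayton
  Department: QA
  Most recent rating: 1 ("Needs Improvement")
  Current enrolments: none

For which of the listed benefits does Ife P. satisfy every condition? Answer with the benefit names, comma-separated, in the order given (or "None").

Service from 2020-10-25 to Feb 28, 2021: 126 days.
401(k) Company Match — status full-time ✓; service 126 days ≥ 3 months (≈90 days) ✓; grade P6 ≥ P3 ✓; site Dayton ✗ (not Boise or Leeds) → not eligible.
Supplemental Life Insurance — status full-time ✓; grade P6 ≥ P3 ✓; 40 hrs/wk ≥ 20 ✓ → eligible.
Equipment Allowance — status full-time ✗ (requires seasonal or temporary) → not eligible.
Paid Parental Leave — service 126 days < 1 year (≈365 days) ✗ → not eligible.
Gym Reimbursement — service 126 days ≥ 30 days ✓; 40 hrs/wk ≥ 20 ✓; rating 1 < 2 ✗ → not eligible.
Remote Work Stipend — status full-time ✓; service 126 days < 12 months (≈360 days) ✗ → not eligible.
Life Insurance — service 126 days ≥ 2 months (≈60 days) ✓; rating 1 < 3 ✗ → not eligible.
Floating Holidays — status full-time ✓; service 126 days < 24 months (≈720 days) ✗ → not eligible.

Supplemental Life Insurance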